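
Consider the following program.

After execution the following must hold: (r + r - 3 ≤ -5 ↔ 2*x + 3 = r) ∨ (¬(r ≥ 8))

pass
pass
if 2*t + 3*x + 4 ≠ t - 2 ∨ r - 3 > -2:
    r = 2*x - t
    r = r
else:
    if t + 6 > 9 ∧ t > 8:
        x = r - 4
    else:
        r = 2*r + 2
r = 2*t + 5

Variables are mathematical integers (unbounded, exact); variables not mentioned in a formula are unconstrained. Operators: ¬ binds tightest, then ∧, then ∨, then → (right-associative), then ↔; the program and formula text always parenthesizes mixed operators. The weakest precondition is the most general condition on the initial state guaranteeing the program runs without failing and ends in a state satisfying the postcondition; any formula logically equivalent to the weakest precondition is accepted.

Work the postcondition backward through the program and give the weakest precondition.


Working backward. After the program, the postcondition (r + r - 3 ≤ -5 ↔ 2*x + 3 = r) ∨ (¬(r ≥ 8)) must hold; in canonical form it is (2*r ≤ -2 ↔ 2*x = r - 3) ∨ (¬(r ≥ 8)).
Before r := 2*t + 5: (4*t ≤ -12 ↔ 2*x = 2*t + 2) ∨ (¬(2*t ≥ 3))
Then branch requires (4*t ≤ -12 ↔ 2*x = 2*t + 2) ∨ (¬(2*t ≥ 3)); else branch requires ((t > 3 ∧ t > 8) → ((4*t ≤ -12 ↔ 2*r = 2*t + 10) ∨ (¬(2*t ≥ 3)))) ∧ ((¬(t > 3 ∧ t > 8)) → ((4*t ≤ -12 ↔ 2*x = 2*t + 2) ∨ (¬(2*t ≥ 3)))).
Before the if: ((t + 3*x ≠ -6 ∨ r > 1) → ((4*t ≤ -12 ↔ 2*x = 2*t + 2) ∨ (¬(2*t ≥ 3)))) ∧ ((¬(t + 3*x ≠ -6 ∨ r > 1)) → (((t > 3 ∧ t > 8) → ((4*t ≤ -12 ↔ 2*r = 2*t + 10) ∨ (¬(2*t ≥ 3)))) ∧ ((¬(t > 3 ∧ t > 8)) → ((4*t ≤ -12 ↔ 2*x = 2*t + 2) ∨ (¬(2*t ≥ 3))))))
Before skip: ((t + 3*x ≠ -6 ∨ r > 1) → ((4*t ≤ -12 ↔ 2*x = 2*t + 2) ∨ (¬(2*t ≥ 3)))) ∧ ((¬(t + 3*x ≠ -6 ∨ r > 1)) → (((t > 3 ∧ t > 8) → ((4*t ≤ -12 ↔ 2*r = 2*t + 10) ∨ (¬(2*t ≥ 3)))) ∧ ((¬(t > 3 ∧ t > 8)) → ((4*t ≤ -12 ↔ 2*x = 2*t + 2) ∨ (¬(2*t ≥ 3))))))
Before skip: ((t + 3*x ≠ -6 ∨ r > 1) → ((4*t ≤ -12 ↔ 2*x = 2*t + 2) ∨ (¬(2*t ≥ 3)))) ∧ ((¬(t + 3*x ≠ -6 ∨ r > 1)) → (((t > 3 ∧ t > 8) → ((4*t ≤ -12 ↔ 2*r = 2*t + 10) ∨ (¬(2*t ≥ 3)))) ∧ ((¬(t > 3 ∧ t > 8)) → ((4*t ≤ -12 ↔ 2*x = 2*t + 2) ∨ (¬(2*t ≥ 3))))))
Answer: WP = ((t + 3*x ≠ -6 ∨ r > 1) → ((4*t ≤ -12 ↔ 2*x = 2*t + 2) ∨ (¬(2*t ≥ 3)))) ∧ ((¬(t + 3*x ≠ -6 ∨ r > 1)) → (((t > 3 ∧ t > 8) → ((4*t ≤ -12 ↔ 2*r = 2*t + 10) ∨ (¬(2*t ≥ 3)))) ∧ ((¬(t > 3 ∧ t > 8)) → ((4*t ≤ -12 ↔ 2*x = 2*t + 2) ∨ (¬(2*t ≥ 3))))))


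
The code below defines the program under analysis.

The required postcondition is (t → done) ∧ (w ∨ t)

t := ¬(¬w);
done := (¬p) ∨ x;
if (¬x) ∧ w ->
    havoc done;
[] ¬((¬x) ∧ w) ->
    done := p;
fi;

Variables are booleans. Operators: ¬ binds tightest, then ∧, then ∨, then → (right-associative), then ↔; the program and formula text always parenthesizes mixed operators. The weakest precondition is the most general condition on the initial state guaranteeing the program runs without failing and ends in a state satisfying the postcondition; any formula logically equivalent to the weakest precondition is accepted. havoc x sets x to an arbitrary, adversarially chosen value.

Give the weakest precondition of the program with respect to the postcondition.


Working backward. After the program, (t → done) ∧ (w ∨ t) must hold.
Then branch requires (w ∨ t) ∧ (¬t); else branch requires (t → p) ∧ (w ∨ t).
Before the if: (((¬x) ∧ w) → ((w ∨ t) ∧ (¬t))) ∧ ((¬((¬x) ∧ w)) → ((t → p) ∧ (w ∨ t)))
Before done := (¬p) ∨ x: (((¬x) ∧ w) → ((w ∨ t) ∧ (¬t))) ∧ ((¬((¬x) ∧ w)) → ((t → p) ∧ (w ∨ t)))
Before t := ¬(¬w): (¬((¬x) ∧ w)) ∧ ((¬((¬x) ∧ w)) → ((w → p) ∧ w))
Answer: WP = (¬((¬x) ∧ w)) ∧ ((¬((¬x) ∧ w)) → ((w → p) ∧ w))


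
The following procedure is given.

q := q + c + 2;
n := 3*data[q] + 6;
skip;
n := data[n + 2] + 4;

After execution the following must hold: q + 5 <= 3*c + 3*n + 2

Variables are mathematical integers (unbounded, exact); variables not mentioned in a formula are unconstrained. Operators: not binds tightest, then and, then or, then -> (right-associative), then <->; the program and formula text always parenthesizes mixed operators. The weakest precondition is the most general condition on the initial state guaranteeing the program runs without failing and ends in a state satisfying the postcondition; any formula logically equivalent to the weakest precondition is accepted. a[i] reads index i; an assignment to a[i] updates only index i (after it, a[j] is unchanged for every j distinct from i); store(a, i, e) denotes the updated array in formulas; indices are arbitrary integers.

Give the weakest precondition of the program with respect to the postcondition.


Working backward. After the program, the postcondition q + 5 <= 3*c + 3*n + 2 must hold; in canonical form it is q <= 3*c + 3*n - 3.
Before n := data[n + 2] + 4: q <= 3*data[n + 2] + 3*c + 9
Before skip: q <= 3*data[n + 2] + 3*c + 9
Before n := 3*data[q] + 6: q <= 3*data[3*data[q] + 8] + 3*c + 9
Before q := q + c + 2: q <= 3*data[3*data[c + q + 2] + 8] + 2*c + 7
Answer: WP = q <= 3*data[3*data[c + q + 2] + 8] + 2*c + 7


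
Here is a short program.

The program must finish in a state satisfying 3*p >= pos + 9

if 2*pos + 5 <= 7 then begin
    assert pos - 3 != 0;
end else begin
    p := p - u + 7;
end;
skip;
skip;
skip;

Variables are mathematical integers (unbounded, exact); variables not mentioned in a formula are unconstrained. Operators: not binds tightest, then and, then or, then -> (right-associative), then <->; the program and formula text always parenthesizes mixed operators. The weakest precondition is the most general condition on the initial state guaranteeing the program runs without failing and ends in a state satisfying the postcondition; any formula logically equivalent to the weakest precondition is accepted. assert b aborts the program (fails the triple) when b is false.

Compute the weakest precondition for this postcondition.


Working backward. After the program, 3*p >= pos + 9 must hold.
Before skip: 3*p >= pos + 9
Before skip: 3*p >= pos + 9
Before skip: 3*p >= pos + 9
Then branch requires pos != 3 and 3*p >= pos + 9; else branch requires 3*p >= pos + 3*u - 12.
Before the if: (2*pos <= 2 -> (pos != 3 and 3*p >= pos + 9)) and ((not (2*pos <= 2)) -> 3*p >= pos + 3*u - 12)
Answer: WP = (2*pos <= 2 -> (pos != 3 and 3*p >= pos + 9)) and ((not (2*pos <= 2)) -> 3*p >= pos + 3*u - 12)


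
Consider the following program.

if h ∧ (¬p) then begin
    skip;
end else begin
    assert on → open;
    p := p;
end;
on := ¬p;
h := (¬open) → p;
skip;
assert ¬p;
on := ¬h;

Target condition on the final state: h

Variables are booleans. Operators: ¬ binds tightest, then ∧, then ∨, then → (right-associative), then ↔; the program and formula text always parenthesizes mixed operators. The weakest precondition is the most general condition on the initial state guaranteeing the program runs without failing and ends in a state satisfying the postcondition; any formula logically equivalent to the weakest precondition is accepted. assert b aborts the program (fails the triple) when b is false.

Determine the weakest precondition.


Working backward. After the program, h must hold.
Before on := ¬h: h
Before assert ¬p: (¬p) ∧ h
Before skip: (¬p) ∧ h
Before h := (¬open) → p: (¬p) ∧ ((¬open) → p)
Before on := ¬p: (¬p) ∧ ((¬open) → p)
Then branch requires (¬p) ∧ ((¬open) → p); else branch requires (on → open) ∧ (¬p) ∧ ((¬open) → p).
Before the if: ((h ∧ (¬p)) → ((¬p) ∧ ((¬open) → p))) ∧ ((¬(h ∧ (¬p))) → ((on → open) ∧ (¬p) ∧ ((¬open) → p)))
Answer: WP = ((h ∧ (¬p)) → ((¬p) ∧ ((¬open) → p))) ∧ ((¬(h ∧ (¬p))) → ((on → open) ∧ (¬p) ∧ ((¬open) → p)))


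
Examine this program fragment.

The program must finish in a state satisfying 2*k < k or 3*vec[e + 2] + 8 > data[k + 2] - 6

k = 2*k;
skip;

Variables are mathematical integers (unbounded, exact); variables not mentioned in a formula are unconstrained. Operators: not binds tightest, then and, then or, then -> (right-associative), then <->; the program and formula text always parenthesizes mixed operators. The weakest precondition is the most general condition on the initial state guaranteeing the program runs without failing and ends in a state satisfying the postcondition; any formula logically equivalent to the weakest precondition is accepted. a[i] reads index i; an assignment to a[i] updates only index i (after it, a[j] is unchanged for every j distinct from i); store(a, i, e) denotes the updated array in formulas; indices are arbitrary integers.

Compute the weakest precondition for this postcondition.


Working backward. After the program, the postcondition 2*k < k or 3*vec[e + 2] + 8 > data[k + 2] - 6 must hold; in canonical form it is k < 0 or 3*vec[e + 2] > data[k + 2] - 14.
Before skip: k < 0 or 3*vec[e + 2] > data[k + 2] - 14
Before k := 2*k: 2*k < 0 or 3*vec[e + 2] > data[2*k + 2] - 14
Answer: WP = 2*k < 0 or 3*vec[e + 2] > data[2*k + 2] - 14


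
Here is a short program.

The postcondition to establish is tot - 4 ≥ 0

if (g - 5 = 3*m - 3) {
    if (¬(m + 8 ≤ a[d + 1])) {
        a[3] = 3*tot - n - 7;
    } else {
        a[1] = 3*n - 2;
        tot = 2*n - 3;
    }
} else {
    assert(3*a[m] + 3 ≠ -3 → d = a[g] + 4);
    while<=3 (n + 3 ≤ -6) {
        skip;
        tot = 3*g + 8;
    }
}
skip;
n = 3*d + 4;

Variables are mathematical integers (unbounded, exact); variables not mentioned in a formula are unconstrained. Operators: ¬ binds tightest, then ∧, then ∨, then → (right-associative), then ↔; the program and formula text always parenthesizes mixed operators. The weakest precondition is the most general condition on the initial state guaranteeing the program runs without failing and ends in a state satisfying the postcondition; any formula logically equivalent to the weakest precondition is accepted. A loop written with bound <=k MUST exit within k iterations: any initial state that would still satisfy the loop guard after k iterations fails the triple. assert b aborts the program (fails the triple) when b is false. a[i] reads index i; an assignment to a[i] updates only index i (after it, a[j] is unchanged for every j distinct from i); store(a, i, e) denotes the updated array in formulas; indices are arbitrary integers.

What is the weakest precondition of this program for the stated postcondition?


Working backward. After the program, the postcondition tot - 4 ≥ 0 must hold; in canonical form it is tot ≥ 4.
Before n := 3*d + 4: tot ≥ 4
Before skip: tot ≥ 4
Then branch requires ((¬(m ≤ a[d + 1] - 8)) → tot ≥ 4) ∧ (m ≤ a[d + 1] - 8 → 2*n ≥ 7); else branch requires (3*a[m] ≠ -6 → d = a[g] + 4) ∧ (n ≤ -9 → ((n ≤ -9 → ((n ≤ -9 → ((¬(n ≤ -9)) ∧ 3*g ≥ -4)) ∧ ((¬(n ≤ -9)) → 3*g ≥ -4))) ∧ ((¬(n ≤ -9)) → 3*g ≥ -4))) ∧ ((¬(n ≤ -9)) → tot ≥ 4).
Before the if: (g = 3*m + 2 → (((¬(m ≤ a[d + 1] - 8)) → tot ≥ 4) ∧ (m ≤ a[d + 1] - 8 → 2*n ≥ 7))) ∧ ((¬(g = 3*m + 2)) → ((3*a[m] ≠ -6 → d = a[g] + 4) ∧ (n ≤ -9 → ((n ≤ -9 → ((n ≤ -9 → ((¬(n ≤ -9)) ∧ 3*g ≥ -4)) ∧ ((¬(n ≤ -9)) → 3*g ≥ -4))) ∧ ((¬(n ≤ -9)) → 3*g ≥ -4))) ∧ ((¬(n ≤ -9)) → tot ≥ 4)))
Answer: WP = (g = 3*m + 2 → (((¬(m ≤ a[d + 1] - 8)) → tot ≥ 4) ∧ (m ≤ a[d + 1] - 8 → 2*n ≥ 7))) ∧ ((¬(g = 3*m + 2)) → ((3*a[m] ≠ -6 → d = a[g] + 4) ∧ (n ≤ -9 → ((n ≤ -9 → ((n ≤ -9 → ((¬(n ≤ -9)) ∧ 3*g ≥ -4)) ∧ ((¬(n ≤ -9)) → 3*g ≥ -4))) ∧ ((¬(n ≤ -9)) → 3*g ≥ -4))) ∧ ((¬(n ≤ -9)) → tot ≥ 4)))


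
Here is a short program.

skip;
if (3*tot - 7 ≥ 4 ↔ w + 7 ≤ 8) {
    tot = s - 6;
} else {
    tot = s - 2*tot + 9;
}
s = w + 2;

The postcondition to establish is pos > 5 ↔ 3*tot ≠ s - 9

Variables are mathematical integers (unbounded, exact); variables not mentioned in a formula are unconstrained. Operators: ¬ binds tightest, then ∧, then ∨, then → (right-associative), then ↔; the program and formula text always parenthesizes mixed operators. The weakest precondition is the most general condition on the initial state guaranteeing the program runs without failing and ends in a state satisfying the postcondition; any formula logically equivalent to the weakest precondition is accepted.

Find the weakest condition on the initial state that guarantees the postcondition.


Working backward. After the program, pos > 5 ↔ 3*tot ≠ s - 9 must hold.
Before s := w + 2: pos > 5 ↔ 3*tot ≠ w - 7
Then branch requires pos > 5 ↔ 3*s ≠ w + 11; else branch requires pos > 5 ↔ 3*s ≠ 6*tot + w - 34.
Before the if: ((3*tot ≥ 11 ↔ w ≤ 1) → (pos > 5 ↔ 3*s ≠ w + 11)) ∧ ((¬(3*tot ≥ 11 ↔ w ≤ 1)) → (pos > 5 ↔ 3*s ≠ 6*tot + w - 34))
Before skip: ((3*tot ≥ 11 ↔ w ≤ 1) → (pos > 5 ↔ 3*s ≠ w + 11)) ∧ ((¬(3*tot ≥ 11 ↔ w ≤ 1)) → (pos > 5 ↔ 3*s ≠ 6*tot + w - 34))
Answer: WP = ((3*tot ≥ 11 ↔ w ≤ 1) → (pos > 5 ↔ 3*s ≠ w + 11)) ∧ ((¬(3*tot ≥ 11 ↔ w ≤ 1)) → (pos > 5 ↔ 3*s ≠ 6*tot + w - 34))


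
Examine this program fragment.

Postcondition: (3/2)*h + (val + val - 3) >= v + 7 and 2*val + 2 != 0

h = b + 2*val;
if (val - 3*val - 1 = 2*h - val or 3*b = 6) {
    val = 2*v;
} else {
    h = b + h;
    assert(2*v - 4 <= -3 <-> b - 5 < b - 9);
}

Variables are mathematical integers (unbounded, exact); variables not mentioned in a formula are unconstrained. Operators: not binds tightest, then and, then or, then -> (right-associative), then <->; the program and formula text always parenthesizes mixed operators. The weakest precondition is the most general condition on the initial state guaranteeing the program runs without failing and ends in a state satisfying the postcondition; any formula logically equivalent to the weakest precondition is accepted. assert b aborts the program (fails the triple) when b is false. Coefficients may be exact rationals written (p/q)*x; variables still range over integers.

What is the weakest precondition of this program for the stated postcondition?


Working backward. After the program, the postcondition (3/2)*h + (val + val - 3) >= v + 7 and 2*val + 2 != 0 must hold; in canonical form it is (3/2)*h + 2*val >= v + 10 and 2*val != -2.
Then branch requires (3/2)*h + 3*v >= 10 and 4*v != -2; else branch requires (not (2*v <= 1)) and (3/2)*b + (3/2)*h + 2*val >= v + 10 and 2*val != -2.
Before the if: ((2*h + val = -1 or 3*b = 6) -> ((3/2)*h + 3*v >= 10 and 4*v != -2)) and ((not (2*h + val = -1 or 3*b = 6)) -> ((not (2*v <= 1)) and (3/2)*b + (3/2)*h + 2*val >= v + 10 and 2*val != -2))
Before h := b + 2*val: ((2*b + 5*val = -1 or 3*b = 6) -> ((3/2)*b + 3*v + 3*val >= 10 and 4*v != -2)) and ((not (2*b + 5*val = -1 or 3*b = 6)) -> ((not (2*v <= 1)) and 3*b + 5*val >= v + 10 and 2*val != -2))
Answer: WP = ((2*b + 5*val = -1 or 3*b = 6) -> ((3/2)*b + 3*v + 3*val >= 10 and 4*v != -2)) and ((not (2*b + 5*val = -1 or 3*b = 6)) -> ((not (2*v <= 1)) and 3*b + 5*val >= v + 10 and 2*val != -2))


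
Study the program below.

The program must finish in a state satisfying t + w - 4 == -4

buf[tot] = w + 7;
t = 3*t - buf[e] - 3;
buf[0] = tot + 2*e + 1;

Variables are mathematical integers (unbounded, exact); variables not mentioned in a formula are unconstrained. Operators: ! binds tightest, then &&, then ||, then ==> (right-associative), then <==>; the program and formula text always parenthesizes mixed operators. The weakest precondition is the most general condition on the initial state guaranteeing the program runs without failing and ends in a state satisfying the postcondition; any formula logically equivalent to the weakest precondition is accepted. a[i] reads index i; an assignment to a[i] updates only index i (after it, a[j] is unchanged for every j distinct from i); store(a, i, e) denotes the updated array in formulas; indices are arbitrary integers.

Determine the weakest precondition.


Working backward. After the program, the postcondition t + w - 4 == -4 must hold; in canonical form it is t + w == 0.
Before buf[0] := tot + 2*e + 1: t + w == 0
Before t := 3*t - buf[e] - 3: 3*t + w == buf[e] + 3
Before buf[tot] := w + 7: 3*t + w == store(buf, tot, w + 7)[e] + 3
Answer: WP = 3*t + w == store(buf, tot, w + 7)[e] + 3


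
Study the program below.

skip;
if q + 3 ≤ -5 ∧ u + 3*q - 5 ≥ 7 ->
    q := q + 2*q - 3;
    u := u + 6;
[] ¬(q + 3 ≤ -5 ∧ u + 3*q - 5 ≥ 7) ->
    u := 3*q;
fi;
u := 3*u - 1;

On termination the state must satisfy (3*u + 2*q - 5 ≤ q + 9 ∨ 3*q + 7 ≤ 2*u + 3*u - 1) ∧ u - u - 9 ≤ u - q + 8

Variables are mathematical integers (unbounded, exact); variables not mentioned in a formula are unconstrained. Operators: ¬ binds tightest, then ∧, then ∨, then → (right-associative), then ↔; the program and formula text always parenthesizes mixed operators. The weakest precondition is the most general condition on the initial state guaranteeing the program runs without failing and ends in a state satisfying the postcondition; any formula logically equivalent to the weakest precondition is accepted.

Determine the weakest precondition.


Working backward. After the program, the postcondition (3*u + 2*q - 5 ≤ q + 9 ∨ 3*q + 7 ≤ 2*u + 3*u - 1) ∧ u - u - 9 ≤ u - q + 8 must hold; in canonical form it is (q + 3*u ≤ 14 ∨ 3*q ≤ 5*u - 8) ∧ q ≤ u + 17.
Before u := 3*u - 1: (q + 9*u ≤ 17 ∨ 3*q ≤ 15*u - 13) ∧ q ≤ 3*u + 16
Then branch requires (3*q + 9*u ≤ -34 ∨ 9*q ≤ 15*u + 86) ∧ 3*q ≤ 3*u + 37; else branch requires (28*q ≤ 17 ∨ 42*q ≥ 13) ∧ 8*q ≥ -16.
Before the if: ((q ≤ -8 ∧ 3*q + u ≥ 12) → ((3*q + 9*u ≤ -34 ∨ 9*q ≤ 15*u + 86) ∧ 3*q ≤ 3*u + 37)) ∧ ((¬(q ≤ -8 ∧ 3*q + u ≥ 12)) → ((28*q ≤ 17 ∨ 42*q ≥ 13) ∧ 8*q ≥ -16))
Before skip: ((q ≤ -8 ∧ 3*q + u ≥ 12) → ((3*q + 9*u ≤ -34 ∨ 9*q ≤ 15*u + 86) ∧ 3*q ≤ 3*u + 37)) ∧ ((¬(q ≤ -8 ∧ 3*q + u ≥ 12)) → ((28*q ≤ 17 ∨ 42*q ≥ 13) ∧ 8*q ≥ -16))
Answer: WP = ((q ≤ -8 ∧ 3*q + u ≥ 12) → ((3*q + 9*u ≤ -34 ∨ 9*q ≤ 15*u + 86) ∧ 3*q ≤ 3*u + 37)) ∧ ((¬(q ≤ -8 ∧ 3*q + u ≥ 12)) → ((28*q ≤ 17 ∨ 42*q ≥ 13) ∧ 8*q ≥ -16))


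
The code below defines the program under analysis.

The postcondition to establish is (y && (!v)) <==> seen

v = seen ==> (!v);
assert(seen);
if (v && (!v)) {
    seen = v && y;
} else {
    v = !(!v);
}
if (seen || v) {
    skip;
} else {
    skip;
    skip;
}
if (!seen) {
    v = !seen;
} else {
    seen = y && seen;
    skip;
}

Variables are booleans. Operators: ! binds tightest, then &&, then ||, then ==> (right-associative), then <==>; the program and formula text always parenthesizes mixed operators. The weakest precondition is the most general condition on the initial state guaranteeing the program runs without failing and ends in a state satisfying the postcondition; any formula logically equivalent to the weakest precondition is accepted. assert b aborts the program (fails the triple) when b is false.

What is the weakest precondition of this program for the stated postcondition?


Working backward. After the program, (y && (!v)) <==> seen must hold.
Then branch requires (y && seen) <==> seen; else branch requires (y && (!v)) <==> (y && seen).
Before the if: ((!seen) ==> ((y && seen) <==> seen)) && (seen ==> ((y && (!v)) <==> (y && seen)))
Then branch requires ((!seen) ==> ((y && seen) <==> seen)) && (seen ==> ((y && (!v)) <==> (y && seen))); else branch requires ((!seen) ==> ((y && seen) <==> seen)) && (seen ==> ((y && (!v)) <==> (y && seen))).
Before the if: ((seen || v) ==> (((!seen) ==> ((y && seen) <==> seen)) && (seen ==> ((y && (!v)) <==> (y && seen))))) && ((!(seen || v)) ==> (((!seen) ==> ((y && seen) <==> seen)) && (seen ==> ((y && (!v)) <==> (y && seen)))))
Then branch requires (((v && y) || v) ==> (((!(v && y)) ==> ((y && v) <==> (v && y))) && ((v && y) ==> ((y && (!v)) <==> (y && v))))) && ((!((v && y) || v)) ==> (((!(v && y)) ==> ((y && v) <==> (v && y))) && ((v && y) ==> ((y && (!v)) <==> (y && v))))); else branch requires ((seen || v) ==> (((!seen) ==> ((y && seen) <==> seen)) && (seen ==> ((y && (!v)) <==> (y && seen))))) && ((!(seen || v)) ==> (((!seen) ==> ((y && seen) <==> seen)) && (seen ==> ((y && (!v)) <==> (y && seen))))).
Before the if: ((seen || v) ==> (((!seen) ==> ((y && seen) <==> seen)) && (seen ==> ((y && (!v)) <==> (y && seen))))) && ((!(seen || v)) ==> (((!seen) ==> ((y && seen) <==> seen)) && (seen ==> ((y && (!v)) <==> (y && seen)))))
Before assert seen: seen && ((seen || v) ==> (((!seen) ==> ((y && seen) <==> seen)) && (seen ==> ((y && (!v)) <==> (y && seen))))) && ((!(seen || v)) ==> (((!seen) ==> ((y && seen) <==> seen)) && (seen ==> ((y && (!v)) <==> (y && seen)))))
Before v := seen ==> (!v): seen && ((seen || (seen ==> (!v))) ==> (((!seen) ==> ((y && seen) <==> seen)) && (seen ==> ((y && (!(seen ==> (!v)))) <==> (y && seen))))) && ((!(seen || (seen ==> (!v)))) ==> (((!seen) ==> ((y && seen) <==> seen)) && (seen ==> ((y && (!(seen ==> (!v)))) <==> (y && seen)))))
Answer: WP = seen && ((seen || (seen ==> (!v))) ==> (((!seen) ==> ((y && seen) <==> seen)) && (seen ==> ((y && (!(seen ==> (!v)))) <==> (y && seen))))) && ((!(seen || (seen ==> (!v)))) ==> (((!seen) ==> ((y && seen) <==> seen)) && (seen ==> ((y && (!(seen ==> (!v)))) <==> (y && seen)))))


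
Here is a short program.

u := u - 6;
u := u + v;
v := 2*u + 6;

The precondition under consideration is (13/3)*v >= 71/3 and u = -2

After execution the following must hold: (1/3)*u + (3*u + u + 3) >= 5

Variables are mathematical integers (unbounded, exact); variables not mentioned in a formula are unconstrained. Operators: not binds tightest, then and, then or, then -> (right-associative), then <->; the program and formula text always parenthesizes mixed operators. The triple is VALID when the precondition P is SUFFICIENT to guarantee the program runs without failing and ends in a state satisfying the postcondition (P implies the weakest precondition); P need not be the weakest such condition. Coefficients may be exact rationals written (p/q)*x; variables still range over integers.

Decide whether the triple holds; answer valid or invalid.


Working backward. After the program, the postcondition (1/3)*u + (3*u + u + 3) >= 5 must hold; in canonical form it is (13/3)*u >= 2.
Before v := 2*u + 6: (13/3)*u >= 2
Before u := u + v: (13/3)*u + (13/3)*v >= 2
Before u := u - 6: (13/3)*u + (13/3)*v >= 28
The weakest precondition is (13/3)*u + (13/3)*v >= 28.
Check whether (13/3)*v >= 71/3 and u = -2 implies it.
Countermodel: at the initial state u = -2, v = 6, the precondition holds but the weakest precondition fails.
Answer: invalid


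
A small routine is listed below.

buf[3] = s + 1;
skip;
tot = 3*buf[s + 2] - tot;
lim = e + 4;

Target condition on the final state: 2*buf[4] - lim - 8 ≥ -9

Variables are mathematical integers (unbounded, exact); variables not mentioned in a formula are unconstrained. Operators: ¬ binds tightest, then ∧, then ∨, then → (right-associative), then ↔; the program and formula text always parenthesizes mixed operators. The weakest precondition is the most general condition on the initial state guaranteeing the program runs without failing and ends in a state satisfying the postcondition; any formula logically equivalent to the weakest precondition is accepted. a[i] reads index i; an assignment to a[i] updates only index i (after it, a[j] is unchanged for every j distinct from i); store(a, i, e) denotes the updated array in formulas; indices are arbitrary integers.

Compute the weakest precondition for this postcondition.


Working backward. After the program, the postcondition 2*buf[4] - lim - 8 ≥ -9 must hold; in canonical form it is 2*buf[4] ≥ lim - 1.
Before lim := e + 4: 2*buf[4] ≥ e + 3
Before tot := 3*buf[s + 2] - tot: 2*buf[4] ≥ e + 3
Before skip: 2*buf[4] ≥ e + 3
Before buf[3] := s + 1: 2*buf[4] ≥ e + 3
Answer: WP = 2*buf[4] ≥ e + 3


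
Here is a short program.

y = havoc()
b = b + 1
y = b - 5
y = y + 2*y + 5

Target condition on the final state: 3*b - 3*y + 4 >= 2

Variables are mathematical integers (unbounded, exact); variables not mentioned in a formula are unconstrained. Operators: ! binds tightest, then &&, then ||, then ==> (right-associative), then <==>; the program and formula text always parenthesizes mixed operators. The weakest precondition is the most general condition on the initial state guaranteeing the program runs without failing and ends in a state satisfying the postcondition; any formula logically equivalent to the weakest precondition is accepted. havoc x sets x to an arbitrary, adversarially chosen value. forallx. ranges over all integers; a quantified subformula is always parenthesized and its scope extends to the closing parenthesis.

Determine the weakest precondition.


Working backward. After the program, the postcondition 3*b - 3*y + 4 >= 2 must hold; in canonical form it is 3*b >= 3*y - 2.
Before y := y + 2*y + 5: 3*b >= 9*y + 13
Before y := b - 5: 6*b <= 32
Before b := b + 1: 6*b <= 26
Before havoc y: 6*b <= 26
Answer: WP = 6*b <= 26


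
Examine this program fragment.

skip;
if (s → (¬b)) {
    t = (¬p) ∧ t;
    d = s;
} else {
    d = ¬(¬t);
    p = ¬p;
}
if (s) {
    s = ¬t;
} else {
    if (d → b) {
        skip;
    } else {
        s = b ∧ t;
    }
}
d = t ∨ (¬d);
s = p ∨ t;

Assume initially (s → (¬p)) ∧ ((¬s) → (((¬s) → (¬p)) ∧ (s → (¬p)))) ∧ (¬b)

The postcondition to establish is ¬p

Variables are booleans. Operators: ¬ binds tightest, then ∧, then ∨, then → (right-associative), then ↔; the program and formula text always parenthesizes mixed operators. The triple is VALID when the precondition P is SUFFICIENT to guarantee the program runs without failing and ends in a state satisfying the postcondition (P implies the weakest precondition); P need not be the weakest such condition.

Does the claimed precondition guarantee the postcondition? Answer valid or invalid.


Working backward. After the program, ¬p must hold.
Before s := p ∨ t: ¬p
Before d := t ∨ (¬d): ¬p
Then branch requires ¬p; else branch requires ((d → b) → (¬p)) ∧ ((¬(d → b)) → (¬p)).
Before the if: (s → (¬p)) ∧ ((¬s) → (((d → b) → (¬p)) ∧ ((¬(d → b)) → (¬p))))
Then branch requires (s → (¬p)) ∧ ((¬s) → (((s → b) → (¬p)) ∧ ((¬(s → b)) → (¬p)))); else branch requires (s → p) ∧ ((¬s) → (((t → b) → p) ∧ ((¬(t → b)) → p))).
Before the if: ((s → (¬b)) → ((s → (¬p)) ∧ ((¬s) → (((s → b) → (¬p)) ∧ ((¬(s → b)) → (¬p)))))) ∧ ((¬(s → (¬b))) → ((s → p) ∧ ((¬s) → (((t → b) → p) ∧ ((¬(t → b)) → p)))))
Before skip: ((s → (¬b)) → ((s → (¬p)) ∧ ((¬s) → (((s → b) → (¬p)) ∧ ((¬(s → b)) → (¬p)))))) ∧ ((¬(s → (¬b))) → ((s → p) ∧ ((¬s) → (((t → b) → p) ∧ ((¬(t → b)) → p)))))
The weakest precondition is ((s → (¬b)) → ((s → (¬p)) ∧ ((¬s) → (((s → b) → (¬p)) ∧ ((¬(s → b)) → (¬p)))))) ∧ ((¬(s → (¬b))) → ((s → p) ∧ ((¬s) → (((t → b) → p) ∧ ((¬(t → b)) → p))))).
Check whether (s → (¬p)) ∧ ((¬s) → (((¬s) → (¬p)) ∧ (s → (¬p)))) ∧ (¬b) implies it.
Every state satisfying the precondition satisfies the weakest precondition: the implication holds.
Answer: valid


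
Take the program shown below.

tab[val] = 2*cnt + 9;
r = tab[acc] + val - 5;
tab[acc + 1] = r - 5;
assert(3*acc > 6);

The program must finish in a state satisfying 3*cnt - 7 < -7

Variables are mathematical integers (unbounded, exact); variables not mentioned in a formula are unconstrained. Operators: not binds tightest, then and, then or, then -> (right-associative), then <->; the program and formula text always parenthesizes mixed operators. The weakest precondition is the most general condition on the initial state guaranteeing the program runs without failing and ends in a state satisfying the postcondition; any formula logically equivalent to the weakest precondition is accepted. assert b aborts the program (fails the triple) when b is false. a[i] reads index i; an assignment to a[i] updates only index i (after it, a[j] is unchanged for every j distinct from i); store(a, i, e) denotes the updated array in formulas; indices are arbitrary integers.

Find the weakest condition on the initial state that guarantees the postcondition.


Working backward. After the program, the postcondition 3*cnt - 7 < -7 must hold; in canonical form it is 3*cnt < 0.
Before assert 3*acc > 6: 3*acc > 6 and 3*cnt < 0
Before tab[acc + 1] := r - 5: 3*acc > 6 and 3*cnt < 0
Before r := tab[acc] + val - 5: 3*acc > 6 and 3*cnt < 0
Before tab[val] := 2*cnt + 9: 3*acc > 6 and 3*cnt < 0
Answer: WP = 3*acc > 6 and 3*cnt < 0


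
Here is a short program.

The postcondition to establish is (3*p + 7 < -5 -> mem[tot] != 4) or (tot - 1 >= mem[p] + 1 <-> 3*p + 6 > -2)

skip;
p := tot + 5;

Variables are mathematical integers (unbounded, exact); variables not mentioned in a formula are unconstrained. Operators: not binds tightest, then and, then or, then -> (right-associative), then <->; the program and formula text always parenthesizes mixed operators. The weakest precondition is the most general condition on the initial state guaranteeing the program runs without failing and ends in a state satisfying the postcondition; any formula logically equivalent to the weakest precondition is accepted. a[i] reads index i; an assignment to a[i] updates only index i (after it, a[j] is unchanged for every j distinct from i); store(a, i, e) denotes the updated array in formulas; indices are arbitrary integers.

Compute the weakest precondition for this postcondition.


Working backward. After the program, the postcondition (3*p + 7 < -5 -> mem[tot] != 4) or (tot - 1 >= mem[p] + 1 <-> 3*p + 6 > -2) must hold; in canonical form it is (3*p < -12 -> mem[tot] != 4) or (tot >= mem[p] + 2 <-> 3*p > -8).
Before p := tot + 5: (3*tot < -27 -> mem[tot] != 4) or (tot >= mem[tot + 5] + 2 <-> 3*tot > -23)
Before skip: (3*tot < -27 -> mem[tot] != 4) or (tot >= mem[tot + 5] + 2 <-> 3*tot > -23)
Answer: WP = (3*tot < -27 -> mem[tot] != 4) or (tot >= mem[tot + 5] + 2 <-> 3*tot > -23)


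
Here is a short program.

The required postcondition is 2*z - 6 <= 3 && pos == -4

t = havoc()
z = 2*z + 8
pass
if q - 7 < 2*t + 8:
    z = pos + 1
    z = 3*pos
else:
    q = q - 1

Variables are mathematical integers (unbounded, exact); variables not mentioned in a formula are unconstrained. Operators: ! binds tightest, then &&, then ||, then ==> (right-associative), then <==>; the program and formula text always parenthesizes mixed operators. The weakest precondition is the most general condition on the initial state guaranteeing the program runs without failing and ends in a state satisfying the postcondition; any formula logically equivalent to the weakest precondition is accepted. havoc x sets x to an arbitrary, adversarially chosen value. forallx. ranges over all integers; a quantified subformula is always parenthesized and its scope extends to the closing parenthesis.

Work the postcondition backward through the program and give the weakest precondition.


Working backward. After the program, the postcondition 2*z - 6 <= 3 && pos == -4 must hold; in canonical form it is 2*z <= 9 && pos == -4.
Then branch requires 6*pos <= 9 && pos == -4; else branch requires 2*z <= 9 && pos == -4.
Before the if: (q < 2*t + 15 ==> (6*pos <= 9 && pos == -4)) && ((!(q < 2*t + 15)) ==> (2*z <= 9 && pos == -4))
Before skip: (q < 2*t + 15 ==> (6*pos <= 9 && pos == -4)) && ((!(q < 2*t + 15)) ==> (2*z <= 9 && pos == -4))
Before z := 2*z + 8: (q < 2*t + 15 ==> (6*pos <= 9 && pos == -4)) && ((!(q < 2*t + 15)) ==> (4*z <= -7 && pos == -4))
Before havoc t: forall t_1. ((q < 2*t_1 + 15 ==> (6*pos <= 9 && pos == -4)) && ((!(q < 2*t_1 + 15)) ==> (4*z <= -7 && pos == -4)))
Answer: WP = forall t_1. ((q < 2*t_1 + 15 ==> (6*pos <= 9 && pos == -4)) && ((!(q < 2*t_1 + 15)) ==> (4*z <= -7 && pos == -4)))


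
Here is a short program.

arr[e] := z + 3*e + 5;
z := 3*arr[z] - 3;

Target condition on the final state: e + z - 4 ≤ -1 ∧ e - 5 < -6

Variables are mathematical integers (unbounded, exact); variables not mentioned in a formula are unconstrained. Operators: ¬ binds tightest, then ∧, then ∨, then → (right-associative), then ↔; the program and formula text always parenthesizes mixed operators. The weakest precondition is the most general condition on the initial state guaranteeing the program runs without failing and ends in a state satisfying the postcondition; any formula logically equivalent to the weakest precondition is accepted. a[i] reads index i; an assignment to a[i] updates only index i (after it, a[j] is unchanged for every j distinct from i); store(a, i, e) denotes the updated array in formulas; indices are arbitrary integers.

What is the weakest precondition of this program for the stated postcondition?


Working backward. After the program, the postcondition e + z - 4 ≤ -1 ∧ e - 5 < -6 must hold; in canonical form it is e + z ≤ 3 ∧ e < -1.
Before z := 3*arr[z] - 3: 3*arr[z] + e ≤ 6 ∧ e < -1
Before arr[e] := z + 3*e + 5: 3*store(arr, e, 3*e + z + 5)[z] + e ≤ 6 ∧ e < -1
Answer: WP = 3*store(arr, e, 3*e + z + 5)[z] + e ≤ 6 ∧ e < -1


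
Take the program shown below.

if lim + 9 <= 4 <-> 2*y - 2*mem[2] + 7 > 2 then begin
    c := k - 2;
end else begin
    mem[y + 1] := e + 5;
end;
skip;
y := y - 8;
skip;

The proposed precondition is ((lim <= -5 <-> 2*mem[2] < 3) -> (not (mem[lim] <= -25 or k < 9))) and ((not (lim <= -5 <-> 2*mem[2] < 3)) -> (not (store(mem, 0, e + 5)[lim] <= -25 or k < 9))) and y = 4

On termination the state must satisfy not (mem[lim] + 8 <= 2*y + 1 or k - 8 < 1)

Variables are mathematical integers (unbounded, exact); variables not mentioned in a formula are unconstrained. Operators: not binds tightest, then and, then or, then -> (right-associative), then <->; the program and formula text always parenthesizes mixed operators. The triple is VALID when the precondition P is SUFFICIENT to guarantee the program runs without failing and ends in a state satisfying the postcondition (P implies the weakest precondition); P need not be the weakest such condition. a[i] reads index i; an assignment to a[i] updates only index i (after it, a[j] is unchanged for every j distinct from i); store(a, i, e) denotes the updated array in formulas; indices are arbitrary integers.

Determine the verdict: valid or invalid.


Working backward. After the program, the postcondition not (mem[lim] + 8 <= 2*y + 1 or k - 8 < 1) must hold; in canonical form it is not (mem[lim] <= 2*y - 7 or k < 9).
Before skip: not (mem[lim] <= 2*y - 7 or k < 9)
Before y := y - 8: not (mem[lim] <= 2*y - 23 or k < 9)
Before skip: not (mem[lim] <= 2*y - 23 or k < 9)
Then branch requires not (mem[lim] <= 2*y - 23 or k < 9); else branch requires not (store(mem, y + 1, e + 5)[lim] <= 2*y - 23 or k < 9).
Before the if: ((lim <= -5 <-> 2*y > 2*mem[2] - 5) -> (not (mem[lim] <= 2*y - 23 or k < 9))) and ((not (lim <= -5 <-> 2*y > 2*mem[2] - 5)) -> (not (store(mem, y + 1, e + 5)[lim] <= 2*y - 23 or k < 9)))
The weakest precondition is ((lim <= -5 <-> 2*y > 2*mem[2] - 5) -> (not (mem[lim] <= 2*y - 23 or k < 9))) and ((not (lim <= -5 <-> 2*y > 2*mem[2] - 5)) -> (not (store(mem, y + 1, e + 5)[lim] <= 2*y - 23 or k < 9))).
Check whether ((lim <= -5 <-> 2*mem[2] < 3) -> (not (mem[lim] <= -25 or k < 9))) and ((not (lim <= -5 <-> 2*mem[2] < 3)) -> (not (store(mem, 0, e + 5)[lim] <= -25 or k < 9))) and y = 4 implies it.
Countermodel: at the initial state e = 2, k = 9, lim = 3, mem = {[0] = 4, [2] = 6, [3] = -15, [5] = 4, elsewhere 4}, y = 4, the precondition holds but the weakest precondition fails.
Answer: invalid


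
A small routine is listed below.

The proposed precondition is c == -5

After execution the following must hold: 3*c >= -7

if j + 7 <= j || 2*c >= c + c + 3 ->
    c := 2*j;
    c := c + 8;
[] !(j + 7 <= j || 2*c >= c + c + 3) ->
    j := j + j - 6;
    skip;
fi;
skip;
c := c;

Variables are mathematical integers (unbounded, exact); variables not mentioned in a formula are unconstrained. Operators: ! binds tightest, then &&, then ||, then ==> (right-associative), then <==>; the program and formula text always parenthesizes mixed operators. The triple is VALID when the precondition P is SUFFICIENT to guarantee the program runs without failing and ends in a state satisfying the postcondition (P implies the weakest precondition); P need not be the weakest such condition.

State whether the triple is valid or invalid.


Working backward. After the program, 3*c >= -7 must hold.
Before c := c: 3*c >= -7
Before skip: 3*c >= -7
Then branch requires 6*j >= -31; else branch requires 3*c >= -7.
Before the if: 3*c >= -7
The weakest precondition is 3*c >= -7.
Check whether c == -5 implies it.
Countermodel: at the initial state c = -5, the precondition holds but the weakest precondition fails.
Answer: invalid


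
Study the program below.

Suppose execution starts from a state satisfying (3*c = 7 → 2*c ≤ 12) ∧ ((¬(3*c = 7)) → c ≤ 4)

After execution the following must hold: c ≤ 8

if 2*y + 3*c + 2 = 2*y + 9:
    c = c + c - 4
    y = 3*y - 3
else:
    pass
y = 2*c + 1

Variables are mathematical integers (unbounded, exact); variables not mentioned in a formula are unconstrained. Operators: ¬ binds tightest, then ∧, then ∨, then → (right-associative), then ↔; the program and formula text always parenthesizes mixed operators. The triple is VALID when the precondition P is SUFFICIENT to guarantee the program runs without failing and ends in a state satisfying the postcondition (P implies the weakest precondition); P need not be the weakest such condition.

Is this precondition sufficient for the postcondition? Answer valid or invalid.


Working backward. After the program, c ≤ 8 must hold.
Before y := 2*c + 1: c ≤ 8
Then branch requires 2*c ≤ 12; else branch requires c ≤ 8.
Before the if: (3*c = 7 → 2*c ≤ 12) ∧ ((¬(3*c = 7)) → c ≤ 8)
The weakest precondition is (3*c = 7 → 2*c ≤ 12) ∧ ((¬(3*c = 7)) → c ≤ 8).
Check whether (3*c = 7 → 2*c ≤ 12) ∧ ((¬(3*c = 7)) → c ≤ 4) implies it.
Every state satisfying the precondition satisfies the weakest precondition: the implication holds.
Answer: valid


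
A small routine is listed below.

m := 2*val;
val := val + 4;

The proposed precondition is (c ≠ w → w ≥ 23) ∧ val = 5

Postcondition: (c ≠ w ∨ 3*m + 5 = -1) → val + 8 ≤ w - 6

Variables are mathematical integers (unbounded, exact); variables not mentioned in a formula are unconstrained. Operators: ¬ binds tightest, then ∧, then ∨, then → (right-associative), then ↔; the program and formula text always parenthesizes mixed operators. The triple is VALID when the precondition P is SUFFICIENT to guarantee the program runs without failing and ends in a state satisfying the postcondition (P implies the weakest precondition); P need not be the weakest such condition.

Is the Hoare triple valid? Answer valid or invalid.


Working backward. After the program, the postcondition (c ≠ w ∨ 3*m + 5 = -1) → val + 8 ≤ w - 6 must hold; in canonical form it is (c ≠ w ∨ 3*m = -6) → val ≤ w - 14.
Before val := val + 4: (c ≠ w ∨ 3*m = -6) → val ≤ w - 18
Before m := 2*val: (c ≠ w ∨ 6*val = -6) → val ≤ w - 18
The weakest precondition is (c ≠ w ∨ 6*val = -6) → val ≤ w - 18.
Check whether (c ≠ w → w ≥ 23) ∧ val = 5 implies it.
Every state satisfying the precondition satisfies the weakest precondition: the implication holds.
Answer: valid


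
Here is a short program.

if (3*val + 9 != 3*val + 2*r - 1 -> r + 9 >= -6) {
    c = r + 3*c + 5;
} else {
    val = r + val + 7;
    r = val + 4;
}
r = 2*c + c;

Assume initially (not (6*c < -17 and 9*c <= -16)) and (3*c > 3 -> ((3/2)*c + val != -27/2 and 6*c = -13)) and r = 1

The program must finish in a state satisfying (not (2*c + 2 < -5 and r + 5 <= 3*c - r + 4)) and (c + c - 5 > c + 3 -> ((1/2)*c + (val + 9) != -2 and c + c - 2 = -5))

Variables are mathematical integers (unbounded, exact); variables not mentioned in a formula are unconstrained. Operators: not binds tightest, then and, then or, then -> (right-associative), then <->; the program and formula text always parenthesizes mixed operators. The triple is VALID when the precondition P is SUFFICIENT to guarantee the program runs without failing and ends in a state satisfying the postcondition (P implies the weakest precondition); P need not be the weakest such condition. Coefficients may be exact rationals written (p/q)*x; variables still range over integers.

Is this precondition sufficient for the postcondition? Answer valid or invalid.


Working backward. After the program, the postcondition (not (2*c + 2 < -5 and r + 5 <= 3*c - r + 4)) and (c + c - 5 > c + 3 -> ((1/2)*c + (val + 9) != -2 and c + c - 2 = -5)) must hold; in canonical form it is (not (2*c < -7 and 2*r <= 3*c - 1)) and (c > 8 -> ((1/2)*c + val != -11 and 2*c = -3)).
Before r := 2*c + c: (not (2*c < -7 and 3*c <= -1)) and (c > 8 -> ((1/2)*c + val != -11 and 2*c = -3))
Then branch requires (not (6*c + 2*r < -17 and 9*c + 3*r <= -16)) and (3*c + r > 3 -> ((3/2)*c + (1/2)*r + val != -27/2 and 6*c + 2*r = -13)); else branch requires (not (2*c < -7 and 3*c <= -1)) and (c > 8 -> ((1/2)*c + r + val != -18 and 2*c = -3)).
Before the if: ((2*r != 10 -> r >= -15) -> ((not (6*c + 2*r < -17 and 9*c + 3*r <= -16)) and (3*c + r > 3 -> ((3/2)*c + (1/2)*r + val != -27/2 and 6*c + 2*r = -13)))) and ((not (2*r != 10 -> r >= -15)) -> ((not (2*c < -7 and 3*c <= -1)) and (c > 8 -> ((1/2)*c + r + val != -18 and 2*c = -3))))
The weakest precondition is ((2*r != 10 -> r >= -15) -> ((not (6*c + 2*r < -17 and 9*c + 3*r <= -16)) and (3*c + r > 3 -> ((3/2)*c + (1/2)*r + val != -27/2 and 6*c + 2*r = -13)))) and ((not (2*r != 10 -> r >= -15)) -> ((not (2*c < -7 and 3*c <= -1)) and (c > 8 -> ((1/2)*c + r + val != -18 and 2*c = -3)))).
Check whether (not (6*c < -17 and 9*c <= -16)) and (3*c > 3 -> ((3/2)*c + val != -27/2 and 6*c = -13)) and r = 1 implies it.
Countermodel: at the initial state c = 1, r = 1, val = 0, the precondition holds but the weakest precondition fails.
Answer: invalid
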